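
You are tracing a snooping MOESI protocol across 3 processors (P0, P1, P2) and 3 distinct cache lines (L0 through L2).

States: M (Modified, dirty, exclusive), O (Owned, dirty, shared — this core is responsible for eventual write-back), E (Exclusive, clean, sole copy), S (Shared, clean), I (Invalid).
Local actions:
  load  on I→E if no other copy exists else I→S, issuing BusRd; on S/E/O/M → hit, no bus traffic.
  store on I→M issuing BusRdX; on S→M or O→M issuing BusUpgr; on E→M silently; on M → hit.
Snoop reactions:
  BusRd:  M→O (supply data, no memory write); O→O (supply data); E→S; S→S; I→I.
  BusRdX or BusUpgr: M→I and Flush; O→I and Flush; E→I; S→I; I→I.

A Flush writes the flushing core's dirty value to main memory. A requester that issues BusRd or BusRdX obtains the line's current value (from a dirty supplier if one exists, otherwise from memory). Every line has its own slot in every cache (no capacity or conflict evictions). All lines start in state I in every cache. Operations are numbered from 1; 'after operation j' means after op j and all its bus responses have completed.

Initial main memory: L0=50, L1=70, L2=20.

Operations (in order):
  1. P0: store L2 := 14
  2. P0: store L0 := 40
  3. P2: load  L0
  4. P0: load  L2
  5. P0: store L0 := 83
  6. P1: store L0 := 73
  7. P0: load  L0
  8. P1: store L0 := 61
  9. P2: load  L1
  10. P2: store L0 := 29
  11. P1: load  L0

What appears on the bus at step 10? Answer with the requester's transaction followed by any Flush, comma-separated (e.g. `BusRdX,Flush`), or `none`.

1. P0: store L2 := 14  bus=[BusRdX]  L2: P0=M P1=I P2=I  mem[L2]=20
2. P0: store L0 := 40  bus=[BusRdX]  L0: P0=M P1=I P2=I  mem[L0]=50
3. P2: load  L0  bus=[BusRd]  L0: P0=O P1=I P2=S  mem[L0]=50
4. P0: load  L2  bus=[-]  L2: P0=M P1=I P2=I  mem[L2]=20
5. P0: store L0 := 83  bus=[BusUpgr]  L0: P0=M P1=I P2=I  mem[L0]=50
6. P1: store L0 := 73  bus=[BusRdX,Flush]  L0: P0=I P1=M P2=I  mem[L0]=83
7. P0: load  L0  bus=[BusRd]  L0: P0=S P1=O P2=I  mem[L0]=83
8. P1: store L0 := 61  bus=[BusUpgr]  L0: P0=I P1=M P2=I  mem[L0]=83
9. P2: load  L1  bus=[BusRd]  L1: P0=I P1=I P2=E  mem[L1]=70
10. P2: store L0 := 29  bus=[BusRdX,Flush]  L0: P0=I P1=I P2=M  mem[L0]=61
11. P1: load  L0  bus=[BusRd]  L0: P0=I P1=S P2=O  mem[L0]=61

bus = BusRdX,Flush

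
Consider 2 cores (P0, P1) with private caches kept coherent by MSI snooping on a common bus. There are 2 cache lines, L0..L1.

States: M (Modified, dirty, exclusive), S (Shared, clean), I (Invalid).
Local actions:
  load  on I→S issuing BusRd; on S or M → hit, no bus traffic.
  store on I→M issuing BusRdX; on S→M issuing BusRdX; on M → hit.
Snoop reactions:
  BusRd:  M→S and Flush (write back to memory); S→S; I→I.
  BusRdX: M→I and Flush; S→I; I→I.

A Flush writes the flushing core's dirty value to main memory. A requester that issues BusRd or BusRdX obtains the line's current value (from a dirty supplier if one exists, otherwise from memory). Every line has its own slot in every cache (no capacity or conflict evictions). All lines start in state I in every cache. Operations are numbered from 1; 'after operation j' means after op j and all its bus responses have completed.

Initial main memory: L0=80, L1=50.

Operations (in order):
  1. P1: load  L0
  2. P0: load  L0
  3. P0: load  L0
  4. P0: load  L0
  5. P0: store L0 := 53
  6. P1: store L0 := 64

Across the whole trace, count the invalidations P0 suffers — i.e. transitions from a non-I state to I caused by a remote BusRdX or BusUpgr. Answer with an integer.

invalidations = 1

1. P1: load  L0  bus=[BusRd]  L0: P0=I P1=S  mem[L0]=80
2. P0: load  L0  bus=[BusRd]  L0: P0=S P1=S  mem[L0]=80
3. P0: load  L0  bus=[-]  L0: P0=S P1=S  mem[L0]=80
4. P0: load  L0  bus=[-]  L0: P0=S P1=S  mem[L0]=80
5. P0: store L0 := 53  bus=[BusRdX]  L0: P0=M P1=I  mem[L0]=80
6. P1: store L0 := 64  bus=[BusRdX,Flush]  L0: P0=I P1=M  mem[L0]=53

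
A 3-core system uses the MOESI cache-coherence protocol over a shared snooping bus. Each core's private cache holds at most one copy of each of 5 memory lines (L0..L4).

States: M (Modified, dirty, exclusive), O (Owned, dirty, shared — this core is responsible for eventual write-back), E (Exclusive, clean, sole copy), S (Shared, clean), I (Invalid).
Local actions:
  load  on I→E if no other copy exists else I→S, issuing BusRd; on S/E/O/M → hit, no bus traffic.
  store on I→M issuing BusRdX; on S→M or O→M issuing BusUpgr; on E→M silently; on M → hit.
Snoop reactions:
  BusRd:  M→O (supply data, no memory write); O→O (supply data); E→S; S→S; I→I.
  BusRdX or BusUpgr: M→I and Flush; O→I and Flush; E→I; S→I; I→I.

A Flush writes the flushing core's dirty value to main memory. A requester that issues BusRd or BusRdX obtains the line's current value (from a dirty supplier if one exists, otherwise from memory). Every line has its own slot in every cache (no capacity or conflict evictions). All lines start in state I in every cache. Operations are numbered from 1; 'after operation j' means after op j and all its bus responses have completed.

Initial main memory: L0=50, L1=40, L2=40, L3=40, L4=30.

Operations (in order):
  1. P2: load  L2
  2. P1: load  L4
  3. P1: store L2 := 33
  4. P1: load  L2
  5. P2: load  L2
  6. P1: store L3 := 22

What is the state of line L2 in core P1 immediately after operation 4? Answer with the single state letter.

  op1 P2: load  L2 → I/I/E on L2; bus BusRd; mem=40
  op2 P1: load  L4 → I/E/I on L4; bus BusRd; mem=30
  op3 P1: store L2 := 33 → I/M/I on L2; bus BusRdX; mem=40
  op4 P1: load  L2 → I/M/I on L2; bus (none); mem=40
  op5 P2: load  L2 → I/O/S on L2; bus BusRd; mem=40
  op6 P1: store L3 := 22 → I/M/I on L3; bus BusRdX; mem=40

state = M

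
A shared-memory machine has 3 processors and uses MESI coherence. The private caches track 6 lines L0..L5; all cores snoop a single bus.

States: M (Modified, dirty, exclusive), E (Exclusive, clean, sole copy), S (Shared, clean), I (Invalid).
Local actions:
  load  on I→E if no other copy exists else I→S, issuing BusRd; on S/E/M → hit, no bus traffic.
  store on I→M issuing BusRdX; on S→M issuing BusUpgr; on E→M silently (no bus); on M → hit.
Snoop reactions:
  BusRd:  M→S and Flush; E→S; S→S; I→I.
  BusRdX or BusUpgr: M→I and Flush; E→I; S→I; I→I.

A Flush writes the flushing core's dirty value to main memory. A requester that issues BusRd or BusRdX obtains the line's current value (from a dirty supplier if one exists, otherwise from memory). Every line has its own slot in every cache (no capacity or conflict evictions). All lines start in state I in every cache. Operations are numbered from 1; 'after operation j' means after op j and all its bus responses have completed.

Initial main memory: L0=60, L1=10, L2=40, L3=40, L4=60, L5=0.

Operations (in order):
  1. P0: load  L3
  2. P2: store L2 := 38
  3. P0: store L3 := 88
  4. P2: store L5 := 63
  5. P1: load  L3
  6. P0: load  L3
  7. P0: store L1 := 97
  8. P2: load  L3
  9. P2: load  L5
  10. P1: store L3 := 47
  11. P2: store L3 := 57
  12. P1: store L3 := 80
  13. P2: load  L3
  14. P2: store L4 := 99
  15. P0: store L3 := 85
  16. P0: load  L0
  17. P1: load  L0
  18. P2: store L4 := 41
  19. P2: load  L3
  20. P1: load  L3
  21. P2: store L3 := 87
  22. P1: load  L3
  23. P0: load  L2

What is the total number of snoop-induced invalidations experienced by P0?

invalidations = 2

1. P0: load  L3  bus=[BusRd]  L3: P0=E P1=I P2=I  mem[L3]=40
2. P2: store L2 := 38  bus=[BusRdX]  L2: P0=I P1=I P2=M  mem[L2]=40
3. P0: store L3 := 88  bus=[-]  L3: P0=M P1=I P2=I  mem[L3]=40
4. P2: store L5 := 63  bus=[BusRdX]  L5: P0=I P1=I P2=M  mem[L5]=0
5. P1: load  L3  bus=[BusRd,Flush]  L3: P0=S P1=S P2=I  mem[L3]=88
6. P0: load  L3  bus=[-]  L3: P0=S P1=S P2=I  mem[L3]=88
7. P0: store L1 := 97  bus=[BusRdX]  L1: P0=M P1=I P2=I  mem[L1]=10
8. P2: load  L3  bus=[BusRd]  L3: P0=S P1=S P2=S  mem[L3]=88
9. P2: load  L5  bus=[-]  L5: P0=I P1=I P2=M  mem[L5]=0
10. P1: store L3 := 47  bus=[BusUpgr]  L3: P0=I P1=M P2=I  mem[L3]=88
11. P2: store L3 := 57  bus=[BusRdX,Flush]  L3: P0=I P1=I P2=M  mem[L3]=47
12. P1: store L3 := 80  bus=[BusRdX,Flush]  L3: P0=I P1=M P2=I  mem[L3]=57
13. P2: load  L3  bus=[BusRd,Flush]  L3: P0=I P1=S P2=S  mem[L3]=80
14. P2: store L4 := 99  bus=[BusRdX]  L4: P0=I P1=I P2=M  mem[L4]=60
15. P0: store L3 := 85  bus=[BusRdX]  L3: P0=M P1=I P2=I  mem[L3]=80
16. P0: load  L0  bus=[BusRd]  L0: P0=E P1=I P2=I  mem[L0]=60
17. P1: load  L0  bus=[BusRd]  L0: P0=S P1=S P2=I  mem[L0]=60
18. P2: store L4 := 41  bus=[-]  L4: P0=I P1=I P2=M  mem[L4]=60
19. P2: load  L3  bus=[BusRd,Flush]  L3: P0=S P1=I P2=S  mem[L3]=85
20. P1: load  L3  bus=[BusRd]  L3: P0=S P1=S P2=S  mem[L3]=85
21. P2: store L3 := 87  bus=[BusUpgr]  L3: P0=I P1=I P2=M  mem[L3]=85
22. P1: load  L3  bus=[BusRd,Flush]  L3: P0=I P1=S P2=S  mem[L3]=87
23. P0: load  L2  bus=[BusRd,Flush]  L2: P0=S P1=I P2=S  mem[L2]=38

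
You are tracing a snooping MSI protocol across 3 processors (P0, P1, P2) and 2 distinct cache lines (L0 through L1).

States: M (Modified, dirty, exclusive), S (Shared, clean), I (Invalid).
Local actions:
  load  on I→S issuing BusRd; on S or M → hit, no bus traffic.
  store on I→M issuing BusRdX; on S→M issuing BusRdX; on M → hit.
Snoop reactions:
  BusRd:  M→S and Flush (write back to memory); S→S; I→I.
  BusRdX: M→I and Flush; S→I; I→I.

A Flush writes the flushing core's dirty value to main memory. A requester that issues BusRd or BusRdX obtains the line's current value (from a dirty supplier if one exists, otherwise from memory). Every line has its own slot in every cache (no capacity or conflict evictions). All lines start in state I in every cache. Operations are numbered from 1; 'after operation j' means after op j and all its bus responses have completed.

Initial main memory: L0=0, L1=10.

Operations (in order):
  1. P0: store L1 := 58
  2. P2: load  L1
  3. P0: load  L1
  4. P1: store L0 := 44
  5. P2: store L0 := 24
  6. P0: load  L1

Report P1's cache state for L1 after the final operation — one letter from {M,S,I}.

  op1 P0: store L1 := 58 → M/I/I on L1; bus BusRdX; mem=10
  op2 P2: load  L1 → S/I/S on L1; bus BusRd Flush; mem=58
  op3 P0: load  L1 → S/I/S on L1; bus (none); mem=58
  op4 P1: store L0 := 44 → I/M/I on L0; bus BusRdX; mem=0
  op5 P2: store L0 := 24 → I/I/M on L0; bus BusRdX Flush; mem=44
  op6 P0: load  L1 → S/I/S on L1; bus (none); mem=58

state = I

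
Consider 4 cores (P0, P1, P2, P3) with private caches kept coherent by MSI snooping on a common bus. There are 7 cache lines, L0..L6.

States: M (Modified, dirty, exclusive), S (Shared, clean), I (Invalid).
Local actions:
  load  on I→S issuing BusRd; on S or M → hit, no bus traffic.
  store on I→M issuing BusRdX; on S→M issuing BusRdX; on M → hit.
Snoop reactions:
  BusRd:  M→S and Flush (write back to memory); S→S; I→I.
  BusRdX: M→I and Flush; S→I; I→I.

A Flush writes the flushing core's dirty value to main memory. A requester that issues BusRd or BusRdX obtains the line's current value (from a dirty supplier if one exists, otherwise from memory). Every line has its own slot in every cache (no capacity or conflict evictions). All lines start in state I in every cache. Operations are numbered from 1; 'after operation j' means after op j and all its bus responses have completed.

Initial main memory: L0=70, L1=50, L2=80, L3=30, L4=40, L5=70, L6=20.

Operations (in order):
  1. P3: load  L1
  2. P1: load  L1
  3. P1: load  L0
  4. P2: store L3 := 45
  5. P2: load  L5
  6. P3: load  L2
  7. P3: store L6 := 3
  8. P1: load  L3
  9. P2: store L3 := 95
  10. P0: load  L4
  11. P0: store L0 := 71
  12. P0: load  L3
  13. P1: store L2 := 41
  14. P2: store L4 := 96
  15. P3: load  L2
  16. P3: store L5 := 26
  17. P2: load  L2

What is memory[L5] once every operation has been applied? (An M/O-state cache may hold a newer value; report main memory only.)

memory[L5] = 70

1. P3: load  L1  bus=[BusRd]  L1: P0=I P1=I P2=I P3=S  mem[L1]=50
2. P1: load  L1  bus=[BusRd]  L1: P0=I P1=S P2=I P3=S  mem[L1]=50
3. P1: load  L0  bus=[BusRd]  L0: P0=I P1=S P2=I P3=I  mem[L0]=70
4. P2: store L3 := 45  bus=[BusRdX]  L3: P0=I P1=I P2=M P3=I  mem[L3]=30
5. P2: load  L5  bus=[BusRd]  L5: P0=I P1=I P2=S P3=I  mem[L5]=70
6. P3: load  L2  bus=[BusRd]  L2: P0=I P1=I P2=I P3=S  mem[L2]=80
7. P3: store L6 := 3  bus=[BusRdX]  L6: P0=I P1=I P2=I P3=M  mem[L6]=20
8. P1: load  L3  bus=[BusRd,Flush]  L3: P0=I P1=S P2=S P3=I  mem[L3]=45
9. P2: store L3 := 95  bus=[BusRdX]  L3: P0=I P1=I P2=M P3=I  mem[L3]=45
10. P0: load  L4  bus=[BusRd]  L4: P0=S P1=I P2=I P3=I  mem[L4]=40
11. P0: store L0 := 71  bus=[BusRdX]  L0: P0=M P1=I P2=I P3=I  mem[L0]=70
12. P0: load  L3  bus=[BusRd,Flush]  L3: P0=S P1=I P2=S P3=I  mem[L3]=95
13. P1: store L2 := 41  bus=[BusRdX]  L2: P0=I P1=M P2=I P3=I  mem[L2]=80
14. P2: store L4 := 96  bus=[BusRdX]  L4: P0=I P1=I P2=M P3=I  mem[L4]=40
15. P3: load  L2  bus=[BusRd,Flush]  L2: P0=I P1=S P2=I P3=S  mem[L2]=41
16. P3: store L5 := 26  bus=[BusRdX]  L5: P0=I P1=I P2=I P3=M  mem[L5]=70
17. P2: load  L2  bus=[BusRd]  L2: P0=I P1=S P2=S P3=S  mem[L2]=41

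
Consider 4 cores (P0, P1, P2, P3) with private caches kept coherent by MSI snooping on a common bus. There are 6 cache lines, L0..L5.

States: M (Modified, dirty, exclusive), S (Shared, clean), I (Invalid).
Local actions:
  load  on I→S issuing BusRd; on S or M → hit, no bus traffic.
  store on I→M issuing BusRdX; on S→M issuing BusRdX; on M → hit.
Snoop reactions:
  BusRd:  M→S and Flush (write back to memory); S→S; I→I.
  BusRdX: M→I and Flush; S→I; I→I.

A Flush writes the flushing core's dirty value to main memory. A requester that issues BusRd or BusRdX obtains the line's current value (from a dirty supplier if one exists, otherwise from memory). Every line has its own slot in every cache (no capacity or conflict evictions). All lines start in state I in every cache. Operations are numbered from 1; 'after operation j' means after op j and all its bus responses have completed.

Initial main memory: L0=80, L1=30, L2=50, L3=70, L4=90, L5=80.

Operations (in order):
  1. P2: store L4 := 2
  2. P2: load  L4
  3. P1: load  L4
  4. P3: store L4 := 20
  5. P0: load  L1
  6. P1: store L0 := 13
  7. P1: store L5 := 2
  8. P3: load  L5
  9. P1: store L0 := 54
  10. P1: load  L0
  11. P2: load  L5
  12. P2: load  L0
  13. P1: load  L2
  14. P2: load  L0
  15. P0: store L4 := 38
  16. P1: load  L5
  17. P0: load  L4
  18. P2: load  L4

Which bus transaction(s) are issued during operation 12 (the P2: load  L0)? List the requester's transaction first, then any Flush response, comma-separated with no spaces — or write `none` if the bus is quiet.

[1] P2: store L4 := 2 | P0:I, P1:I, P2:M(2), P3:I | bus: BusRdX
[2] P2: load  L4 | P0:I, P1:I, P2:M(2), P3:I | bus: none
[3] P1: load  L4 | P0:I, P1:S(2), P2:S(2), P3:I | bus: BusRd,Flush
[4] P3: store L4 := 20 | P0:I, P1:I, P2:I, P3:M(20) | bus: BusRdX
[5] P0: load  L1 | P0:S(30), P1:I, P2:I, P3:I | bus: BusRd
[6] P1: store L0 := 13 | P0:I, P1:M(13), P2:I, P3:I | bus: BusRdX
[7] P1: store L5 := 2 | P0:I, P1:M(2), P2:I, P3:I | bus: BusRdX
[8] P3: load  L5 | P0:I, P1:S(2), P2:I, P3:S(2) | bus: BusRd,Flush
[9] P1: store L0 := 54 | P0:I, P1:M(54), P2:I, P3:I | bus: none
[10] P1: load  L0 | P0:I, P1:M(54), P2:I, P3:I | bus: none
[11] P2: load  L5 | P0:I, P1:S(2), P2:S(2), P3:S(2) | bus: BusRd
[12] P2: load  L0 | P0:I, P1:S(54), P2:S(54), P3:I | bus: BusRd,Flush
[13] P1: load  L2 | P0:I, P1:S(50), P2:I, P3:I | bus: BusRd
[14] P2: load  L0 | P0:I, P1:S(54), P2:S(54), P3:I | bus: none
[15] P0: store L4 := 38 | P0:M(38), P1:I, P2:I, P3:I | bus: BusRdX,Flush
[16] P1: load  L5 | P0:I, P1:S(2), P2:S(2), P3:S(2) | bus: none
[17] P0: load  L4 | P0:M(38), P1:I, P2:I, P3:I | bus: none
[18] P2: load  L4 | P0:S(38), P1:I, P2:S(38), P3:I | bus: BusRd,Flush

bus = BusRd,Flush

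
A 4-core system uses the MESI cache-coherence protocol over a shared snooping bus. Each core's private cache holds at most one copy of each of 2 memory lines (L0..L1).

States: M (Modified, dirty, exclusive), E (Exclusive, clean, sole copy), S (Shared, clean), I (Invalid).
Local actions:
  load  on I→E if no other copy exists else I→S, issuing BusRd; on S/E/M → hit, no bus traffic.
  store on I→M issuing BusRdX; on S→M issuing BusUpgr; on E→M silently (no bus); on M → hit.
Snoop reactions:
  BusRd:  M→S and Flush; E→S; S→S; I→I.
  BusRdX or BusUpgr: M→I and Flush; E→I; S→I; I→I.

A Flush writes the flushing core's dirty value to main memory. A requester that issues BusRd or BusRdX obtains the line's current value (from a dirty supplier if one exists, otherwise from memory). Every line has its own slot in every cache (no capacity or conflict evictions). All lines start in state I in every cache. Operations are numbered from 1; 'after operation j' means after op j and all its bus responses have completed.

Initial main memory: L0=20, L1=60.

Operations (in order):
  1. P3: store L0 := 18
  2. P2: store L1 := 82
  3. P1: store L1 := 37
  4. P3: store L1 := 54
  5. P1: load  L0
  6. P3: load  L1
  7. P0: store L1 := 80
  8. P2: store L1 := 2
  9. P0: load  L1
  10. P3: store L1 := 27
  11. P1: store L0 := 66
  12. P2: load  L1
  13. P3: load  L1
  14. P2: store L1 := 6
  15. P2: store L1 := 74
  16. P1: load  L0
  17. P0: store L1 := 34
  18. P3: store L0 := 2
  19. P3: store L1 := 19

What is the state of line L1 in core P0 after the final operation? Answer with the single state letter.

1. P3: store L0 := 18  bus=[BusRdX]  L0: P0=I P1=I P2=I P3=M  mem[L0]=20
2. P2: store L1 := 82  bus=[BusRdX]  L1: P0=I P1=I P2=M P3=I  mem[L1]=60
3. P1: store L1 := 37  bus=[BusRdX,Flush]  L1: P0=I P1=M P2=I P3=I  mem[L1]=82
4. P3: store L1 := 54  bus=[BusRdX,Flush]  L1: P0=I P1=I P2=I P3=M  mem[L1]=37
5. P1: load  L0  bus=[BusRd,Flush]  L0: P0=I P1=S P2=I P3=S  mem[L0]=18
6. P3: load  L1  bus=[-]  L1: P0=I P1=I P2=I P3=M  mem[L1]=37
7. P0: store L1 := 80  bus=[BusRdX,Flush]  L1: P0=M P1=I P2=I P3=I  mem[L1]=54
8. P2: store L1 := 2  bus=[BusRdX,Flush]  L1: P0=I P1=I P2=M P3=I  mem[L1]=80
9. P0: load  L1  bus=[BusRd,Flush]  L1: P0=S P1=I P2=S P3=I  mem[L1]=2
10. P3: store L1 := 27  bus=[BusRdX]  L1: P0=I P1=I P2=I P3=M  mem[L1]=2
11. P1: store L0 := 66  bus=[BusUpgr]  L0: P0=I P1=M P2=I P3=I  mem[L0]=18
12. P2: load  L1  bus=[BusRd,Flush]  L1: P0=I P1=I P2=S P3=S  mem[L1]=27
13. P3: load  L1  bus=[-]  L1: P0=I P1=I P2=S P3=S  mem[L1]=27
14. P2: store L1 := 6  bus=[BusUpgr]  L1: P0=I P1=I P2=M P3=I  mem[L1]=27
15. P2: store L1 := 74  bus=[-]  L1: P0=I P1=I P2=M P3=I  mem[L1]=27
16. P1: load  L0  bus=[-]  L0: P0=I P1=M P2=I P3=I  mem[L0]=18
17. P0: store L1 := 34  bus=[BusRdX,Flush]  L1: P0=M P1=I P2=I P3=I  mem[L1]=74
18. P3: store L0 := 2  bus=[BusRdX,Flush]  L0: P0=I P1=I P2=I P3=M  mem[L0]=66
19. P3: store L1 := 19  bus=[BusRdX,Flush]  L1: P0=I P1=I P2=I P3=M  mem[L1]=34

state = I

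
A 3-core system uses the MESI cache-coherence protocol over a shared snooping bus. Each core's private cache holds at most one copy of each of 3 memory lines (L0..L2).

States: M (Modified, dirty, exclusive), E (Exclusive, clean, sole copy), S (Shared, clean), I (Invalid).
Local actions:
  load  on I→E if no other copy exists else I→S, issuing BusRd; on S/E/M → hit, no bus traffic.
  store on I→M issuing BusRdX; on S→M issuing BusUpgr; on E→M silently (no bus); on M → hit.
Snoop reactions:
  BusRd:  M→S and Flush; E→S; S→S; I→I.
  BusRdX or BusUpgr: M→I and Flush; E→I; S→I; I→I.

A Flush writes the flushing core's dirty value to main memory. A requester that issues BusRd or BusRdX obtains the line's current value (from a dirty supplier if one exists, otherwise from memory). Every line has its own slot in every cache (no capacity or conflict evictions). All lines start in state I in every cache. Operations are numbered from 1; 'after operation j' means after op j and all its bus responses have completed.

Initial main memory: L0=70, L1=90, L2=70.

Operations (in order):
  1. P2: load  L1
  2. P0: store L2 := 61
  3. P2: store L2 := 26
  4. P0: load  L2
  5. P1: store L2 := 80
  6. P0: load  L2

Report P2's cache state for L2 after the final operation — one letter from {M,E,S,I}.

  op1 P2: load  L1 → I/I/E on L1; bus BusRd; mem=90
  op2 P0: store L2 := 61 → M/I/I on L2; bus BusRdX; mem=70
  op3 P2: store L2 := 26 → I/I/M on L2; bus BusRdX Flush; mem=61
  op4 P0: load  L2 → S/I/S on L2; bus BusRd Flush; mem=26
  op5 P1: store L2 := 80 → I/M/I on L2; bus BusRdX; mem=26
  op6 P0: load  L2 → S/S/I on L2; bus BusRd Flush; mem=80

state = I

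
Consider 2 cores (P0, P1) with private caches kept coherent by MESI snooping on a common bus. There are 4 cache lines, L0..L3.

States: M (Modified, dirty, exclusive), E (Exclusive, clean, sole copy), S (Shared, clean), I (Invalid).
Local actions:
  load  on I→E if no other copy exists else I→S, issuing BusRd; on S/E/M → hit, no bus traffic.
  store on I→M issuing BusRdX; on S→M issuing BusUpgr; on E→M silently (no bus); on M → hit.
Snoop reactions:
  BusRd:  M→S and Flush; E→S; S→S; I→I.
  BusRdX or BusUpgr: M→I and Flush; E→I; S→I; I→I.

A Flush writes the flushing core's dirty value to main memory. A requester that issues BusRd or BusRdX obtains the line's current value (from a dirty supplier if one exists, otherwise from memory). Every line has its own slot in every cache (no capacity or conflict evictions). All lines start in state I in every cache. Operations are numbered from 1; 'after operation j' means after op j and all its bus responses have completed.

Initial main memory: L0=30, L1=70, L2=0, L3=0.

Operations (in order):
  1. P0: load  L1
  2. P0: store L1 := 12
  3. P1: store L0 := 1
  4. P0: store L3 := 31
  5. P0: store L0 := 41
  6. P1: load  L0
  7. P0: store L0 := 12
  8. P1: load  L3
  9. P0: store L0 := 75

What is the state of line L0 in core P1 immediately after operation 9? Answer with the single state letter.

state = I

  op1 P0: load  L1 → E/I on L1; bus BusRd; mem=70
  op2 P0: store L1 := 12 → M/I on L1; bus (none); mem=70
  op3 P1: store L0 := 1 → I/M on L0; bus BusRdX; mem=30
  op4 P0: store L3 := 31 → M/I on L3; bus BusRdX; mem=0
  op5 P0: store L0 := 41 → M/I on L0; bus BusRdX Flush; mem=1
  op6 P1: load  L0 → S/S on L0; bus BusRd Flush; mem=41
  op7 P0: store L0 := 12 → M/I on L0; bus BusUpgr; mem=41
  op8 P1: load  L3 → S/S on L3; bus BusRd Flush; mem=31
  op9 P0: store L0 := 75 → M/I on L0; bus (none); mem=41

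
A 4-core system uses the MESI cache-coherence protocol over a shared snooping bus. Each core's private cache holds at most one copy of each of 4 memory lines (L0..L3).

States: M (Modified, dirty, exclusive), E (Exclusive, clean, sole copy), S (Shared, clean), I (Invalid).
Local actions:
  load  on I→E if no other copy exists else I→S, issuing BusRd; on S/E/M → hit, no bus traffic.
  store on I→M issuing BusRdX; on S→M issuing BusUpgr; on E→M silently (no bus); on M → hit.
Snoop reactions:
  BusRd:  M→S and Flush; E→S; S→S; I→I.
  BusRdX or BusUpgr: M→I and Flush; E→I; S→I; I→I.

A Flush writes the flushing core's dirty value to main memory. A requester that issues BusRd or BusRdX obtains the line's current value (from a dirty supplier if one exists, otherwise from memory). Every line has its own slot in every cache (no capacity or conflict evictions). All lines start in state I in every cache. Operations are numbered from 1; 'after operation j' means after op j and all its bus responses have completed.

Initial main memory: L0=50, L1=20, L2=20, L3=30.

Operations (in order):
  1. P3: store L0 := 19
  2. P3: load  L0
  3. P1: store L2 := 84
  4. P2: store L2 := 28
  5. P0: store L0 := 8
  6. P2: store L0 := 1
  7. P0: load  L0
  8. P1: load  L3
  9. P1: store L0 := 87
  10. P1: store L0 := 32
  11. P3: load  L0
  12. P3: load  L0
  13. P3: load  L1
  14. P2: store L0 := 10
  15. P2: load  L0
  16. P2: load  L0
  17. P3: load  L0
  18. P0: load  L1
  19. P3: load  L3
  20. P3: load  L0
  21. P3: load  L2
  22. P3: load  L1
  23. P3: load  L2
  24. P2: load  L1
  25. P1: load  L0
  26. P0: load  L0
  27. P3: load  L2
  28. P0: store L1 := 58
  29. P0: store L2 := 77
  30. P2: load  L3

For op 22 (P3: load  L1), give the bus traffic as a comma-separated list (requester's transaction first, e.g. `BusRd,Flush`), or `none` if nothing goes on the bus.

bus = none

[1] P3: store L0 := 19 | P0:I, P1:I, P2:I, P3:M(19) | bus: BusRdX
[2] P3: load  L0 | P0:I, P1:I, P2:I, P3:M(19) | bus: none
[3] P1: store L2 := 84 | P0:I, P1:M(84), P2:I, P3:I | bus: BusRdX
[4] P2: store L2 := 28 | P0:I, P1:I, P2:M(28), P3:I | bus: BusRdX,Flush
[5] P0: store L0 := 8 | P0:M(8), P1:I, P2:I, P3:I | bus: BusRdX,Flush
[6] P2: store L0 := 1 | P0:I, P1:I, P2:M(1), P3:I | bus: BusRdX,Flush
[7] P0: load  L0 | P0:S(1), P1:I, P2:S(1), P3:I | bus: BusRd,Flush
[8] P1: load  L3 | P0:I, P1:E(30), P2:I, P3:I | bus: BusRd
[9] P1: store L0 := 87 | P0:I, P1:M(87), P2:I, P3:I | bus: BusRdX
[10] P1: store L0 := 32 | P0:I, P1:M(32), P2:I, P3:I | bus: none
[11] P3: load  L0 | P0:I, P1:S(32), P2:I, P3:S(32) | bus: BusRd,Flush
[12] P3: load  L0 | P0:I, P1:S(32), P2:I, P3:S(32) | bus: none
[13] P3: load  L1 | P0:I, P1:I, P2:I, P3:E(20) | bus: BusRd
[14] P2: store L0 := 10 | P0:I, P1:I, P2:M(10), P3:I | bus: BusRdX
[15] P2: load  L0 | P0:I, P1:I, P2:M(10), P3:I | bus: none
[16] P2: load  L0 | P0:I, P1:I, P2:M(10), P3:I | bus: none
[17] P3: load  L0 | P0:I, P1:I, P2:S(10), P3:S(10) | bus: BusRd,Flush
[18] P0: load  L1 | P0:S(20), P1:I, P2:I, P3:S(20) | bus: BusRd
[19] P3: load  L3 | P0:I, P1:S(30), P2:I, P3:S(30) | bus: BusRd
[20] P3: load  L0 | P0:I, P1:I, P2:S(10), P3:S(10) | bus: none
[21] P3: load  L2 | P0:I, P1:I, P2:S(28), P3:S(28) | bus: BusRd,Flush
[22] P3: load  L1 | P0:S(20), P1:I, P2:I, P3:S(20) | bus: none
[23] P3: load  L2 | P0:I, P1:I, P2:S(28), P3:S(28) | bus: none
[24] P2: load  L1 | P0:S(20), P1:I, P2:S(20), P3:S(20) | bus: BusRd
[25] P1: load  L0 | P0:I, P1:S(10), P2:S(10), P3:S(10) | bus: BusRd
[26] P0: load  L0 | P0:S(10), P1:S(10), P2:S(10), P3:S(10) | bus: BusRd
[27] P3: load  L2 | P0:I, P1:I, P2:S(28), P3:S(28) | bus: none
[28] P0: store L1 := 58 | P0:M(58), P1:I, P2:I, P3:I | bus: BusUpgr
[29] P0: store L2 := 77 | P0:M(77), P1:I, P2:I, P3:I | bus: BusRdX
[30] P2: load  L3 | P0:I, P1:S(30), P2:S(30), P3:S(30) | bus: BusRd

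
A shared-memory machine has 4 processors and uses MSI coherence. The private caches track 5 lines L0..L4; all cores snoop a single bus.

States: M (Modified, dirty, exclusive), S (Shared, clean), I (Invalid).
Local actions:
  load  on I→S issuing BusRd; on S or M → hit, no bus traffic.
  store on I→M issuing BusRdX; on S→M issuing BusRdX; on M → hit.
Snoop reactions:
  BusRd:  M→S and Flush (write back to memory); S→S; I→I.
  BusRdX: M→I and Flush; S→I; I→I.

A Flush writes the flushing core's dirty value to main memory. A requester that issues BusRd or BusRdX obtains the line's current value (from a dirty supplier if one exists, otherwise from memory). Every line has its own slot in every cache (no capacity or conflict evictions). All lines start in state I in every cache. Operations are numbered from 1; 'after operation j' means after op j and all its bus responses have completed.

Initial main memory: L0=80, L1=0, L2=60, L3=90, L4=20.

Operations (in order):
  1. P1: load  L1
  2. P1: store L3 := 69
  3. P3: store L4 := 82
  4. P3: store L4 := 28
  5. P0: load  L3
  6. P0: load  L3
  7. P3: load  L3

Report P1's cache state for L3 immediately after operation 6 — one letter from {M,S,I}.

step 1: P1: load  L1  ⟶  ISII  (L1)  txn=BusRd  M[L1]=0
step 2: P1: store L3 := 69  ⟶  IMII  (L3)  txn=BusRdX  M[L3]=90
step 3: P3: store L4 := 82  ⟶  IIIM  (L4)  txn=BusRdX  M[L4]=20
step 4: P3: store L4 := 28  ⟶  IIIM  (L4)  txn=∅  M[L4]=20
step 5: P0: load  L3  ⟶  SSII  (L3)  txn=BusRd+Flush  M[L3]=69
step 6: P0: load  L3  ⟶  SSII  (L3)  txn=∅  M[L3]=69
step 7: P3: load  L3  ⟶  SSIS  (L3)  txn=BusRd  M[L3]=69

state = S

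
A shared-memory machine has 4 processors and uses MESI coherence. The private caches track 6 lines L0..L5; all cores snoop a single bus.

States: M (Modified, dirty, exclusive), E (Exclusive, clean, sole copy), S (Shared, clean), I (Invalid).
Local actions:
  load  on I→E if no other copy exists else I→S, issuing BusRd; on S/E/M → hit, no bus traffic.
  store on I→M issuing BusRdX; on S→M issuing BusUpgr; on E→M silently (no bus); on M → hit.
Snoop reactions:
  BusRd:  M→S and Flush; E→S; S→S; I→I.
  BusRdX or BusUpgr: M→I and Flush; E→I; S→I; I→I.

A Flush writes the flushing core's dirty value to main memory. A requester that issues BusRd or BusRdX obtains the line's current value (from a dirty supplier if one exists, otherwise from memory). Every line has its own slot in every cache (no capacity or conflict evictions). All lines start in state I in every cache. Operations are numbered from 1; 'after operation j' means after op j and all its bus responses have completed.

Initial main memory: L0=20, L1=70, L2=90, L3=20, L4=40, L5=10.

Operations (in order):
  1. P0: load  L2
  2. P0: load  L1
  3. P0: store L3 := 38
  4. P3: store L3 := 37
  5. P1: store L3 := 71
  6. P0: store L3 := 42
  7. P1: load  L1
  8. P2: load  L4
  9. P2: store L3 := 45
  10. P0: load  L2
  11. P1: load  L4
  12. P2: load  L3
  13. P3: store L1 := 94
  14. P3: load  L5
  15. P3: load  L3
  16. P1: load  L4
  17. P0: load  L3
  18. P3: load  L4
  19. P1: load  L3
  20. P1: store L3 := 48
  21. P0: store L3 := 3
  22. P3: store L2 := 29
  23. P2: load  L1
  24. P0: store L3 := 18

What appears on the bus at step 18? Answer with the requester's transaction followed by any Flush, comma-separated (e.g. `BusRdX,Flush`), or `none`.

  op1 P0: load  L2 → E/I/I/I on L2; bus BusRd; mem=90
  op2 P0: load  L1 → E/I/I/I on L1; bus BusRd; mem=70
  op3 P0: store L3 := 38 → M/I/I/I on L3; bus BusRdX; mem=20
  op4 P3: store L3 := 37 → I/I/I/M on L3; bus BusRdX Flush; mem=38
  op5 P1: store L3 := 71 → I/M/I/I on L3; bus BusRdX Flush; mem=37
  op6 P0: store L3 := 42 → M/I/I/I on L3; bus BusRdX Flush; mem=71
  op7 P1: load  L1 → S/S/I/I on L1; bus BusRd; mem=70
  op8 P2: load  L4 → I/I/E/I on L4; bus BusRd; mem=40
  op9 P2: store L3 := 45 → I/I/M/I on L3; bus BusRdX Flush; mem=42
  op10 P0: load  L2 → E/I/I/I on L2; bus (none); mem=90
  op11 P1: load  L4 → I/S/S/I on L4; bus BusRd; mem=40
  op12 P2: load  L3 → I/I/M/I on L3; bus (none); mem=42
  op13 P3: store L1 := 94 → I/I/I/M on L1; bus BusRdX; mem=70
  op14 P3: load  L5 → I/I/I/E on L5; bus BusRd; mem=10
  op15 P3: load  L3 → I/I/S/S on L3; bus BusRd Flush; mem=45
  op16 P1: load  L4 → I/S/S/I on L4; bus (none); mem=40
  op17 P0: load  L3 → S/I/S/S on L3; bus BusRd; mem=45
  op18 P3: load  L4 → I/S/S/S on L4; bus BusRd; mem=40
  op19 P1: load  L3 → S/S/S/S on L3; bus BusRd; mem=45
  op20 P1: store L3 := 48 → I/M/I/I on L3; bus BusUpgr; mem=45
  op21 P0: store L3 := 3 → M/I/I/I on L3; bus BusRdX Flush; mem=48
  op22 P3: store L2 := 29 → I/I/I/M on L2; bus BusRdX; mem=90
  op23 P2: load  L1 → I/I/S/S on L1; bus BusRd Flush; mem=94
  op24 P0: store L3 := 18 → M/I/I/I on L3; bus (none); mem=48

bus = BusRd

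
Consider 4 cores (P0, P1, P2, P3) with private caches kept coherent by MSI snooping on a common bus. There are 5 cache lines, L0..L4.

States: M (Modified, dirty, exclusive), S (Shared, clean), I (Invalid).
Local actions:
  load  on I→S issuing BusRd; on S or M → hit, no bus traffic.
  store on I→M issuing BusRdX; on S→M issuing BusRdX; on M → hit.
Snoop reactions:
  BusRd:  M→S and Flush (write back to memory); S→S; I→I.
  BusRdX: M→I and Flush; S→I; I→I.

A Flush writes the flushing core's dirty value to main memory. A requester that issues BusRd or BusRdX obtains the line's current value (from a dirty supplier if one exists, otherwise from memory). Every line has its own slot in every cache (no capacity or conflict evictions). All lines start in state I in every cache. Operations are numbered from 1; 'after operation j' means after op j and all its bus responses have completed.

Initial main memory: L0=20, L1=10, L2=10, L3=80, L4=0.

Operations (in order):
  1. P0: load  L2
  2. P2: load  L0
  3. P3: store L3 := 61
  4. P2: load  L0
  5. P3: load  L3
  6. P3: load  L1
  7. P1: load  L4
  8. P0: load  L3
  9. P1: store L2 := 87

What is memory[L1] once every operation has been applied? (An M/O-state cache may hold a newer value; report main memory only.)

step 1: P0: load  L2  ⟶  SIII  (L2)  txn=BusRd  M[L2]=10
step 2: P2: load  L0  ⟶  IISI  (L0)  txn=BusRd  M[L0]=20
step 3: P3: store L3 := 61  ⟶  IIIM  (L3)  txn=BusRdX  M[L3]=80
step 4: P2: load  L0  ⟶  IISI  (L0)  txn=∅  M[L0]=20
step 5: P3: load  L3  ⟶  IIIM  (L3)  txn=∅  M[L3]=80
step 6: P3: load  L1  ⟶  IIIS  (L1)  txn=BusRd  M[L1]=10
step 7: P1: load  L4  ⟶  ISII  (L4)  txn=BusRd  M[L4]=0
step 8: P0: load  L3  ⟶  SIIS  (L3)  txn=BusRd+Flush  M[L3]=61
step 9: P1: store L2 := 87  ⟶  IMII  (L2)  txn=BusRdX  M[L2]=10

memory[L1] = 10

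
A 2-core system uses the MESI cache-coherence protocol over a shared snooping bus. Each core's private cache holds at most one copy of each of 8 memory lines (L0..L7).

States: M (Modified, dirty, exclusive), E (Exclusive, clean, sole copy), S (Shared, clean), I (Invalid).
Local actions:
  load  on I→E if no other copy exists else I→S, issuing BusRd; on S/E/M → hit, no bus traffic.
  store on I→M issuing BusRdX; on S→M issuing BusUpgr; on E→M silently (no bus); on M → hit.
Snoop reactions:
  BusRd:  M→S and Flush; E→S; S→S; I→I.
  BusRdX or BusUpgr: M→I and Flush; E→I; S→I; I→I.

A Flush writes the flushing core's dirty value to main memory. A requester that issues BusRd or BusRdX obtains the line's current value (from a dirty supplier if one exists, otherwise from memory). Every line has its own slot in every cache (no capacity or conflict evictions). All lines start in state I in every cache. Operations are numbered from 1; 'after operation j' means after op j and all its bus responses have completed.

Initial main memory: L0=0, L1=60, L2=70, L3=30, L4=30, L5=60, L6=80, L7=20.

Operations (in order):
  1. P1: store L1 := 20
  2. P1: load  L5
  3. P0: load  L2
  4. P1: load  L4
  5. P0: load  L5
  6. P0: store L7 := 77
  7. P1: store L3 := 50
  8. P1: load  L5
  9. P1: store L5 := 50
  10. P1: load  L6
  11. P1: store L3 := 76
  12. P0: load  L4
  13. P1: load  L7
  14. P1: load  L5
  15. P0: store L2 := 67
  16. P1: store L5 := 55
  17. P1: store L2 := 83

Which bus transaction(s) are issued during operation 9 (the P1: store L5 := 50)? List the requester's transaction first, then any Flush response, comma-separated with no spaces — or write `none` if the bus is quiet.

bus = BusUpgr

step 1: P1: store L1 := 20  ⟶  IM  (L1)  txn=BusRdX  M[L1]=60
step 2: P1: load  L5  ⟶  IE  (L5)  txn=BusRd  M[L5]=60
step 3: P0: load  L2  ⟶  EI  (L2)  txn=BusRd  M[L2]=70
step 4: P1: load  L4  ⟶  IE  (L4)  txn=BusRd  M[L4]=30
step 5: P0: load  L5  ⟶  SS  (L5)  txn=BusRd  M[L5]=60
step 6: P0: store L7 := 77  ⟶  MI  (L7)  txn=BusRdX  M[L7]=20
step 7: P1: store L3 := 50  ⟶  IM  (L3)  txn=BusRdX  M[L3]=30
step 8: P1: load  L5  ⟶  SS  (L5)  txn=∅  M[L5]=60
step 9: P1: store L5 := 50  ⟶  IM  (L5)  txn=BusUpgr  M[L5]=60
step 10: P1: load  L6  ⟶  IE  (L6)  txn=BusRd  M[L6]=80
step 11: P1: store L3 := 76  ⟶  IM  (L3)  txn=∅  M[L3]=30
step 12: P0: load  L4  ⟶  SS  (L4)  txn=BusRd  M[L4]=30
step 13: P1: load  L7  ⟶  SS  (L7)  txn=BusRd+Flush  M[L7]=77
step 14: P1: load  L5  ⟶  IM  (L5)  txn=∅  M[L5]=60
step 15: P0: store L2 := 67  ⟶  MI  (L2)  txn=∅  M[L2]=70
step 16: P1: store L5 := 55  ⟶  IM  (L5)  txn=∅  M[L5]=60
step 17: P1: store L2 := 83  ⟶  IM  (L2)  txn=BusRdX+Flush  M[L2]=67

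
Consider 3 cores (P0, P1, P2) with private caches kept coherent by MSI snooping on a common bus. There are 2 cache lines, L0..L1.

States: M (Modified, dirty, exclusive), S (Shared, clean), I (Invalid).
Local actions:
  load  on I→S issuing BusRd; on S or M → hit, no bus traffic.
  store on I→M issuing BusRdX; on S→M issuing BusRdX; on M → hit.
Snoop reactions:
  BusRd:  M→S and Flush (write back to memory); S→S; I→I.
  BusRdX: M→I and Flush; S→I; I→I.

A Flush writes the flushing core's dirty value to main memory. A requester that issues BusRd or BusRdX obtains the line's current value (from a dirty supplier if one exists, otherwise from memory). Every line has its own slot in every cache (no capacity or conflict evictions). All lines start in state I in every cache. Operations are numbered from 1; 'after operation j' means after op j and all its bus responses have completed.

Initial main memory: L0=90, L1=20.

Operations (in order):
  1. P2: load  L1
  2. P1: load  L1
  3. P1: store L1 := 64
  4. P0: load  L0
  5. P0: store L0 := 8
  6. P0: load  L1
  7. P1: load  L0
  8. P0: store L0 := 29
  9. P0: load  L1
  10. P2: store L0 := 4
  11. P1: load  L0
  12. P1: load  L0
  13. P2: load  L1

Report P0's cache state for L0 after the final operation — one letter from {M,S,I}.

state = I

  op1 P2: load  L1 → I/I/S on L1; bus BusRd; mem=20
  op2 P1: load  L1 → I/S/S on L1; bus BusRd; mem=20
  op3 P1: store L1 := 64 → I/M/I on L1; bus BusRdX; mem=20
  op4 P0: load  L0 → S/I/I on L0; bus BusRd; mem=90
  op5 P0: store L0 := 8 → M/I/I on L0; bus BusRdX; mem=90
  op6 P0: load  L1 → S/S/I on L1; bus BusRd Flush; mem=64
  op7 P1: load  L0 → S/S/I on L0; bus BusRd Flush; mem=8
  op8 P0: store L0 := 29 → M/I/I on L0; bus BusRdX; mem=8
  op9 P0: load  L1 → S/S/I on L1; bus (none); mem=64
  op10 P2: store L0 := 4 → I/I/M on L0; bus BusRdX Flush; mem=29
  op11 P1: load  L0 → I/S/S on L0; bus BusRd Flush; mem=4
  op12 P1: load  L0 → I/S/S on L0; bus (none); mem=4
  op13 P2: load  L1 → S/S/S on L1; bus BusRd; mem=64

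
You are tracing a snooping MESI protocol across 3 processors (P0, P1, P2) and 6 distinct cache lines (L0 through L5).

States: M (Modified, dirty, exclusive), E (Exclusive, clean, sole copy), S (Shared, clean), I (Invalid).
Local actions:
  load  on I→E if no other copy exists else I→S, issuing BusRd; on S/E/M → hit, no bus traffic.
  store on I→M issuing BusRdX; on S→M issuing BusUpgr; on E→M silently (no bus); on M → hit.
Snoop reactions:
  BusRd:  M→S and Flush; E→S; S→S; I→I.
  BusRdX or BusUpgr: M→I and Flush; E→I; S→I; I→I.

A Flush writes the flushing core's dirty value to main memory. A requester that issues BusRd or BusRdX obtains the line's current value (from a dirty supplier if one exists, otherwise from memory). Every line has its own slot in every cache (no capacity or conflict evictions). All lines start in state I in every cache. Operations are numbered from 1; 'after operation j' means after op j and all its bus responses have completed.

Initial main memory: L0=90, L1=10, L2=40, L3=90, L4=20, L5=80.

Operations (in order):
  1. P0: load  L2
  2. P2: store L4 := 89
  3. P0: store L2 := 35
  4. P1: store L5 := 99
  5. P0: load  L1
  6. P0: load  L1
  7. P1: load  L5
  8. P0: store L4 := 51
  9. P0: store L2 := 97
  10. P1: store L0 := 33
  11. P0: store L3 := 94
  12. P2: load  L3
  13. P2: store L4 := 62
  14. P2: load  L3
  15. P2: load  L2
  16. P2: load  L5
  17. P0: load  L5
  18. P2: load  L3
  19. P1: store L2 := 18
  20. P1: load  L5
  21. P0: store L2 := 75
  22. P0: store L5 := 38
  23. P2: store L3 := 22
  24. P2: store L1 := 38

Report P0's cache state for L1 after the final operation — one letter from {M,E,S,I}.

state = I

[1] P0: load  L2 | P0:E(40), P1:I, P2:I | bus: BusRd
[2] P2: store L4 := 89 | P0:I, P1:I, P2:M(89) | bus: BusRdX
[3] P0: store L2 := 35 | P0:M(35), P1:I, P2:I | bus: none
[4] P1: store L5 := 99 | P0:I, P1:M(99), P2:I | bus: BusRdX
[5] P0: load  L1 | P0:E(10), P1:I, P2:I | bus: BusRd
[6] P0: load  L1 | P0:E(10), P1:I, P2:I | bus: none
[7] P1: load  L5 | P0:I, P1:M(99), P2:I | bus: none
[8] P0: store L4 := 51 | P0:M(51), P1:I, P2:I | bus: BusRdX,Flush
[9] P0: store L2 := 97 | P0:M(97), P1:I, P2:I | bus: none
[10] P1: store L0 := 33 | P0:I, P1:M(33), P2:I | bus: BusRdX
[11] P0: store L3 := 94 | P0:M(94), P1:I, P2:I | bus: BusRdX
[12] P2: load  L3 | P0:S(94), P1:I, P2:S(94) | bus: BusRd,Flush
[13] P2: store L4 := 62 | P0:I, P1:I, P2:M(62) | bus: BusRdX,Flush
[14] P2: load  L3 | P0:S(94), P1:I, P2:S(94) | bus: none
[15] P2: load  L2 | P0:S(97), P1:I, P2:S(97) | bus: BusRd,Flush
[16] P2: load  L5 | P0:I, P1:S(99), P2:S(99) | bus: BusRd,Flush
[17] P0: load  L5 | P0:S(99), P1:S(99), P2:S(99) | bus: BusRd
[18] P2: load  L3 | P0:S(94), P1:I, P2:S(94) | bus: none
[19] P1: store L2 := 18 | P0:I, P1:M(18), P2:I | bus: BusRdX
[20] P1: load  L5 | P0:S(99), P1:S(99), P2:S(99) | bus: none
[21] P0: store L2 := 75 | P0:M(75), P1:I, P2:I | bus: BusRdX,Flush
[22] P0: store L5 := 38 | P0:M(38), P1:I, P2:I | bus: BusUpgr
[23] P2: store L3 := 22 | P0:I, P1:I, P2:M(22) | bus: BusUpgr
[24] P2: store L1 := 38 | P0:I, P1:I, P2:M(38) | bus: BusRdX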